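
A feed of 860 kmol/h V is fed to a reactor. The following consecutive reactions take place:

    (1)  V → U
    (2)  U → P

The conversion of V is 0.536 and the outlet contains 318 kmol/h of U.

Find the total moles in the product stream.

860 kmol/h

Conversion of V: V consumed = 1ξ₁ = 0.536 × 860 → ξ₁ = 461 kmol/h.
U balance: n_U = 0 + 1ξ₁ − 1ξ₂ = 318 → ξ₂ = (1·461 − 318)/1 = 143 kmol/h.
Outlet amounts (n = n₀ + Σ ν·ξ):
  V: 860 − 1(461) = 399
  U: 0 + 1(461) − 1(143) = 318
  P: 0 + 1(143) = 143
Total out = 399 + 318 + 143 = 860 kmol/h.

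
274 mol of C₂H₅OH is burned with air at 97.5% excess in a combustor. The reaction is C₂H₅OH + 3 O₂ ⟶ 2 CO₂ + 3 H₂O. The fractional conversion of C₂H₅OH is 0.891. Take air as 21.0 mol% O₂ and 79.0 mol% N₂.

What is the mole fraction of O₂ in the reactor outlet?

Stoichiometric O₂ = 3 × 274 = 822 mol; O₂ fed = 822 × 1.975 = 1623 mol.
N₂ fed = 1623 × 79/21 = 6107 mol.
Fuel reacted = 0.891 × 274 → ξ = 244.1 mol.
Outlet (n = n₀ + ν ξ):
  C₂H₅OH: 274 − 1(244.1) = 29.87
  O₂: 1623 − 3(244.1) = 891
  N₂: 6107 (inert)
  CO₂: 0 + 2(244.1) = 488.3
  H₂O: 0 + 3(244.1) = 732.4
Total out = 8249 mol; y_O₂ = 891 / 8249 = 0.108.

0.108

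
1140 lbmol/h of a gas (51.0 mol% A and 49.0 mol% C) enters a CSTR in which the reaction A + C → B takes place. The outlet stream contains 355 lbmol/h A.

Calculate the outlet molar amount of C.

For A: n = n₀ − 1ξ → 355 = 581.4 − 1ξ, giving ξ = 226.4 lbmol/h.
Outlet amounts (n = n₀ + ν ξ):
  A: 581.4 − 1(226.4) = 355
  C: 558.6 − 1(226.4) = 332.2
  B: 0 + 1(226.4) = 226.4

332 lbmol/h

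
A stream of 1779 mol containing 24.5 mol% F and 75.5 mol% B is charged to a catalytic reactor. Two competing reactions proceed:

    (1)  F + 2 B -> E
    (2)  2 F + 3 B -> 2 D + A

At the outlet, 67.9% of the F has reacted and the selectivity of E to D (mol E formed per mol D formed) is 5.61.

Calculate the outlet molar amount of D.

Conversion of F: F consumed = 0.679 × 435.9 = 295.9 mol = 1ξ₁ + 2ξ₂.
Selectivity: 1ξ₁ / (2ξ₂) = 5.61 → ξ₁ = 11.22 ξ₂.
Substitute: (1·11.22 + 2) ξ₂ = 295.9 → ξ₂ = 22.39 mol, ξ₁ = 251.2 mol.
Outlet amounts (n = n₀ + Σ ν·ξ):
  F: 435.9 − 1(251.2) − 2(22.39) = 139.9
  B: 1343 − 2(251.2) − 3(22.39) = 773.6
  E: 0 + 1(251.2) = 251.2
  D: 0 + 2(22.39) = 44.77
  A: 0 + 1(22.39) = 22.39

44.8 mol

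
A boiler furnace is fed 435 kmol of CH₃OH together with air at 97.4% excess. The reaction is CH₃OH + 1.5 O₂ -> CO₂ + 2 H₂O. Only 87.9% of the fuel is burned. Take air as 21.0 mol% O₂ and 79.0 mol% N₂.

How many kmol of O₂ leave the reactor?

Stoichiometric O₂ = 1.5 × 435 = 652.5 kmol; O₂ fed = 652.5 × 1.974 = 1288 kmol.
N₂ fed = 1288 × 79/21 = 4845 kmol.
Fuel reacted = 0.879 × 435 → ξ = 382.4 kmol.
Outlet (n = n₀ + ν ξ):
  CH₃OH: 435 − 1(382.4) = 52.63
  O₂: 1288 − 1.5(382.4) = 714.5
  N₂: 4845 (inert)
  CO₂: 0 + 1(382.4) = 382.4
  H₂O: 0 + 2(382.4) = 764.7

714 kmol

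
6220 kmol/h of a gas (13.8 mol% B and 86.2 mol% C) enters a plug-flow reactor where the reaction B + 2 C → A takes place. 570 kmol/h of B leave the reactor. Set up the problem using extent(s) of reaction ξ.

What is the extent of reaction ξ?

ξ = 288 kmol/h

For B: n = n₀ − 1ξ → 570 = 858.4 − 1ξ, giving ξ = 288.4 kmol/h.
Outlet amounts (n = n₀ + ν ξ):
  B: 858.4 − 1(288.4) = 570
  C: 5362 − 2(288.4) = 4785
  A: 0 + 1(288.4) = 288.4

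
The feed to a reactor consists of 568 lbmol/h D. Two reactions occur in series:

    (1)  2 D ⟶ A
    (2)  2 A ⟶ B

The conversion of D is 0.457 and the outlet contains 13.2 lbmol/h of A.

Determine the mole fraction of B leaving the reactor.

0.153

Conversion of D: D consumed = 2ξ₁ = 0.457 × 568 → ξ₁ = 129.8 lbmol/h.
A balance: n_A = 0 + 1ξ₁ − 2ξ₂ = 13.2 → ξ₂ = (1·129.8 − 13.2)/2 = 58.29 lbmol/h.
Outlet amounts (n = n₀ + Σ ν·ξ):
  D: 568 − 2(129.8) = 308.4
  A: 0 + 1(129.8) − 2(58.29) = 13.2
  B: 0 + 1(58.29) = 58.29
Total out = 379.9 lbmol/h; y_B = 58.29 / 379.9 = 0.1534.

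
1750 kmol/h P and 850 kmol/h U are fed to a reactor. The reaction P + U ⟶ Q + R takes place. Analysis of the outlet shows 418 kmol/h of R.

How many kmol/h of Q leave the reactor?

418 kmol/h

For R: n = n₀ + 1ξ → 418 = 0 + 1ξ, giving ξ = 418 kmol/h.
Outlet amounts (n = n₀ + ν ξ):
  P: 1750 − 1(418) = 1332
  U: 850 − 1(418) = 432
  Q: 0 + 1(418) = 418
  R: 0 + 1(418) = 418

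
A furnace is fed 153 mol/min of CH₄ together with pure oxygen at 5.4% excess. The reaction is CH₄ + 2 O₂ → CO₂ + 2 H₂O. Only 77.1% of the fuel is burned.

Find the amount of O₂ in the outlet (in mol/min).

Stoichiometric O₂ = 2 × 153 = 306 mol/min; O₂ fed = 306 × 1.054 = 322.5 mol/min.
Fuel reacted = 0.771 × 153 → ξ = 118 mol/min.
Outlet (n = n₀ + ν ξ):
  CH₄: 153 − 1(118) = 35.04
  O₂: 322.5 − 2(118) = 86.6
  CO₂: 0 + 1(118) = 118
  H₂O: 0 + 2(118) = 235.9

86.6 mol/min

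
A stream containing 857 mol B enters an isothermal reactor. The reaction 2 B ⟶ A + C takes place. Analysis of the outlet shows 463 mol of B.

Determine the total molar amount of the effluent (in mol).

For B: n = n₀ − 2ξ → 463 = 857 − 2ξ, giving ξ = 197 mol.
Outlet amounts (n = n₀ + ν ξ):
  B: 857 − 2(197) = 463
  A: 0 + 1(197) = 197
  C: 0 + 1(197) = 197
Total out = 463 + 197 + 197 = 857 mol.

857 mol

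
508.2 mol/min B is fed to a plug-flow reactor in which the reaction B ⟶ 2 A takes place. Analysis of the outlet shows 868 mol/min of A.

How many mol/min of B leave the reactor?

74.2 mol/min

For A: n = n₀ + 2ξ → 868 = 0 + 2ξ, giving ξ = 434 mol/min.
Outlet amounts (n = n₀ + ν ξ):
  B: 508.2 − 1(434) = 74.2
  A: 0 + 2(434) = 868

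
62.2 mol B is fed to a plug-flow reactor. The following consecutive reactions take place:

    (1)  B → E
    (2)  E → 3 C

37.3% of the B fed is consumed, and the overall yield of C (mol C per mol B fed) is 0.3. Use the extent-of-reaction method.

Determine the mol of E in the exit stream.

17 mol

Conversion of B: B consumed = 1ξ₁ = 0.373 × 62.2 → ξ₁ = 23.2 mol.
Yield of C: 3ξ₂ / 62.2 = 0.3 → ξ₂ = 6.22 mol.
Outlet amounts (n = n₀ + Σ ν·ξ):
  B: 62.2 − 1(23.2) = 39
  E: 0 + 1(23.2) − 1(6.22) = 16.98
  C: 0 + 3(6.22) = 18.66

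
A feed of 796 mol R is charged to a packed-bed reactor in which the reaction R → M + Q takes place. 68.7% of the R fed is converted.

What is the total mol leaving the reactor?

R reacted = 0.687 × 796 = 546.9 mol; ν_R = −1, so ξ = 546.9/1 = 546.9 mol.
Outlet amounts (n = n₀ + ν ξ):
  R: 796 − 1(546.9) = 249.1
  M: 0 + 1(546.9) = 546.9
  Q: 0 + 1(546.9) = 546.9
Total out = 249.1 + 546.9 + 546.9 = 1343 mol.

1340 mol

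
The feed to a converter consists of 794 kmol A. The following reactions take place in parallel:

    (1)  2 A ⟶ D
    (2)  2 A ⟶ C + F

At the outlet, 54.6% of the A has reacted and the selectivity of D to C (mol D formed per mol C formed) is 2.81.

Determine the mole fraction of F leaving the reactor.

0.0897

Conversion of A: A consumed = 0.546 × 794 = 433.5 kmol = 2ξ₁ + 2ξ₂.
Selectivity: 1ξ₁ / (1ξ₂) = 2.81 → ξ₁ = 2.81 ξ₂.
Substitute: (2·2.81 + 2) ξ₂ = 433.5 → ξ₂ = 56.89 kmol, ξ₁ = 159.9 kmol.
Outlet amounts (n = n₀ + Σ ν·ξ):
  A: 794 − 2(159.9) − 2(56.89) = 360.5
  D: 0 + 1(159.9) = 159.9
  C: 0 + 1(56.89) = 56.89
  F: 0 + 1(56.89) = 56.89
Total out = 634.1 kmol; y_F = 56.89 / 634.1 = 0.08972.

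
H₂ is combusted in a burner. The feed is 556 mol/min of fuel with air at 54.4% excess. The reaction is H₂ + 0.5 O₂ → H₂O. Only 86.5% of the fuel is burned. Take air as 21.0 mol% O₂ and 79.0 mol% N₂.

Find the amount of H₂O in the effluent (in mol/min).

481 mol/min

Stoichiometric O₂ = 0.5 × 556 = 278 mol/min; O₂ fed = 278 × 1.544 = 429.2 mol/min.
N₂ fed = 429.2 × 79/21 = 1615 mol/min.
Fuel reacted = 0.865 × 556 → ξ = 480.9 mol/min.
Outlet (n = n₀ + ν ξ):
  H₂: 556 − 1(480.9) = 75.06
  O₂: 429.2 − 0.5(480.9) = 188.8
  N₂: 1615 (inert)
  H₂O: 0 + 1(480.9) = 480.9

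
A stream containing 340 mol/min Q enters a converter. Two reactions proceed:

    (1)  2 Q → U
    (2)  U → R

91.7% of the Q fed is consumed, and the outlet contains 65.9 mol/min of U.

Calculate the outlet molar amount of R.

Conversion of Q: Q consumed = 2ξ₁ = 0.917 × 340 → ξ₁ = 155.9 mol/min.
U balance: n_U = 0 + 1ξ₁ − 1ξ₂ = 65.9 → ξ₂ = (1·155.9 − 65.9)/1 = 89.99 mol/min.
Outlet amounts (n = n₀ + Σ ν·ξ):
  Q: 340 − 2(155.9) = 28.22
  U: 0 + 1(155.9) − 1(89.99) = 65.9
  R: 0 + 1(89.99) = 89.99

90 mol/min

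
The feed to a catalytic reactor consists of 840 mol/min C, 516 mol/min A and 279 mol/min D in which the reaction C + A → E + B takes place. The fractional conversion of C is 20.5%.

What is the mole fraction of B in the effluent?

0.105

C reacted = 0.205 × 840 = 172.2 mol/min; ν_C = −1, so ξ = 172.2/1 = 172.2 mol/min.
Outlet amounts (n = n₀ + ν ξ):
  C: 840 − 1(172.2) = 667.8
  A: 516 − 1(172.2) = 343.8
  E: 0 + 1(172.2) = 172.2
  B: 0 + 1(172.2) = 172.2
  D: 279 (inert)
Total out = 1635 mol/min; y_B = 172.2 / 1635 = 0.1053.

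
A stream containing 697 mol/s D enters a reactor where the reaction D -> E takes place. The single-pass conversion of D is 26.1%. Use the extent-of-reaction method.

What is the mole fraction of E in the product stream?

D reacted = 0.261 × 697 = 181.9 mol/s; ν_D = −1, so ξ = 181.9/1 = 181.9 mol/s.
Outlet amounts (n = n₀ + ν ξ):
  D: 697 − 1(181.9) = 515.1
  E: 0 + 1(181.9) = 181.9
Total out = 697 mol/s; y_E = 181.9 / 697 = 0.261.

0.261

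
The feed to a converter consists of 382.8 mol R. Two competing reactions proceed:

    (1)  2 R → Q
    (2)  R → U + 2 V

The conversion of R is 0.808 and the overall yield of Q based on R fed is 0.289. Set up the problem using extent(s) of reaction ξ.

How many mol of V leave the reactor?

176 mol

Yield of Q: 1ξ₁ / 382.8 = 0.289 → ξ₁ = 110.6 mol.
Conversion of R: 2ξ₁ + 1ξ₂ = 0.808 × 382.8 = 309.3 → ξ₂ = 88.04 mol.
Outlet amounts (n = n₀ + Σ ν·ξ):
  R: 382.8 − 2(110.6) − 1(88.04) = 73.5
  Q: 0 + 1(110.6) = 110.6
  U: 0 + 1(88.04) = 88.04
  V: 0 + 2(88.04) = 176.1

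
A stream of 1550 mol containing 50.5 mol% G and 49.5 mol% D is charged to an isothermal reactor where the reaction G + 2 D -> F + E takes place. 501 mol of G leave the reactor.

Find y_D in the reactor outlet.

For G: n = n₀ − 1ξ → 501 = 782.8 − 1ξ, giving ξ = 281.8 mol.
Outlet amounts (n = n₀ + ν ξ):
  G: 782.8 − 1(281.8) = 501
  D: 767.2 − 2(281.8) = 203.8
  F: 0 + 1(281.8) = 281.8
  E: 0 + 1(281.8) = 281.8
Total out = 1268 mol; y_D = 203.8 / 1268 = 0.1607.

0.161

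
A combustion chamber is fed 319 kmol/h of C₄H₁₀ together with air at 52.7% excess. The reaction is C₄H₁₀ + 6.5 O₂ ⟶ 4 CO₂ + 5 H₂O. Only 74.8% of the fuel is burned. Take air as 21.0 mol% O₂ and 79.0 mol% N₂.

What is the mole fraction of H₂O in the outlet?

Stoichiometric O₂ = 6.5 × 319 = 2074 kmol/h; O₂ fed = 2074 × 1.527 = 3166 kmol/h.
N₂ fed = 3166 × 79/21 = 11910 kmol/h.
Fuel reacted = 0.748 × 319 → ξ = 238.6 kmol/h.
Outlet (n = n₀ + ν ξ):
  C₄H₁₀: 319 − 1(238.6) = 80.39
  O₂: 3166 − 6.5(238.6) = 1615
  N₂: 11910 (inert)
  CO₂: 0 + 4(238.6) = 954.4
  H₂O: 0 + 5(238.6) = 1193
Total out = 15750 kmol/h; y_H₂O = 1193 / 15750 = 0.07573.

0.0757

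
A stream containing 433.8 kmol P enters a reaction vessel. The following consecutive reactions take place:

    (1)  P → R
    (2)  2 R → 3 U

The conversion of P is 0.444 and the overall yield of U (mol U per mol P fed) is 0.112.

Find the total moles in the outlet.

450 kmol

Conversion of P: P consumed = 1ξ₁ = 0.444 × 433.8 → ξ₁ = 192.6 kmol.
Yield of U: 3ξ₂ / 433.8 = 0.112 → ξ₂ = 16.2 kmol.
Outlet amounts (n = n₀ + Σ ν·ξ):
  P: 433.8 − 1(192.6) = 241.2
  R: 0 + 1(192.6) − 2(16.2) = 160.2
  U: 0 + 3(16.2) = 48.59
Total out = 241.2 + 160.2 + 48.59 = 450 kmol.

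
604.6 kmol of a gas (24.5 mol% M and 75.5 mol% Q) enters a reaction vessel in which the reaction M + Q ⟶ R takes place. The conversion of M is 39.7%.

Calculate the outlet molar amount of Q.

398 kmol

M reacted = 0.397 × 148.1 = 58.81 kmol; ν_M = −1, so ξ = 58.81/1 = 58.81 kmol.
Outlet amounts (n = n₀ + ν ξ):
  M: 148.1 − 1(58.81) = 89.32
  Q: 456.5 − 1(58.81) = 397.7
  R: 0 + 1(58.81) = 58.81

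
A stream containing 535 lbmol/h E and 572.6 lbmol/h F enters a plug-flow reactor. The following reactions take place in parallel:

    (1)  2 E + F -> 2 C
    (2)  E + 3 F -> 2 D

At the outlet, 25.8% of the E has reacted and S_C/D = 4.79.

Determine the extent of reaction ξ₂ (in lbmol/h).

ξ₂ = 13 lbmol/h

Conversion of E: E consumed = 0.258 × 535 = 138 lbmol/h = 2ξ₁ + 1ξ₂.
Selectivity: 2ξ₁ / (2ξ₂) = 4.79 → ξ₁ = 4.79 ξ₂.
Substitute: (2·4.79 + 1) ξ₂ = 138 → ξ₂ = 13.05 lbmol/h, ξ₁ = 62.49 lbmol/h.
Outlet amounts (n = n₀ + Σ ν·ξ):
  E: 535 − 2(62.49) − 1(13.05) = 397
  F: 572.6 − 1(62.49) − 3(13.05) = 471
  C: 0 + 2(62.49) = 125
  D: 0 + 2(13.05) = 26.09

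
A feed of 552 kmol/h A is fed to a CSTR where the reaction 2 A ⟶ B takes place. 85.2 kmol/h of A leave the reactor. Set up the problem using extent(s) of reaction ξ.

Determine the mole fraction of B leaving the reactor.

0.733

For A: n = n₀ − 2ξ → 85.2 = 552 − 2ξ, giving ξ = 233.4 kmol/h.
Outlet amounts (n = n₀ + ν ξ):
  A: 552 − 2(233.4) = 85.2
  B: 0 + 1(233.4) = 233.4
Total out = 318.6 kmol/h; y_B = 233.4 / 318.6 = 0.7326.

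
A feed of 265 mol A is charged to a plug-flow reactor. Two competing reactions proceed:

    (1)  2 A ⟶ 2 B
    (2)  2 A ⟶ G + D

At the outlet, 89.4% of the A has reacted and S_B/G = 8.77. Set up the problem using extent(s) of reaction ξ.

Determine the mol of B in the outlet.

Conversion of A: A consumed = 0.894 × 265 = 236.9 mol = 2ξ₁ + 2ξ₂.
Selectivity: 2ξ₁ / (1ξ₂) = 8.77 → ξ₁ = 4.385 ξ₂.
Substitute: (2·4.385 + 2) ξ₂ = 236.9 → ξ₂ = 22 mol, ξ₁ = 96.46 mol.
Outlet amounts (n = n₀ + Σ ν·ξ):
  A: 265 − 2(96.46) − 2(22) = 28.09
  B: 0 + 2(96.46) = 192.9
  G: 0 + 1(22) = 22
  D: 0 + 1(22) = 22

193 mol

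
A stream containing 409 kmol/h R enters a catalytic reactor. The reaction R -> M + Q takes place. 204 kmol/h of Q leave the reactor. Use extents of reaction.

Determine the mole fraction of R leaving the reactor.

0.334

For Q: n = n₀ + 1ξ → 204 = 0 + 1ξ, giving ξ = 204 kmol/h.
Outlet amounts (n = n₀ + ν ξ):
  R: 409 − 1(204) = 205
  M: 0 + 1(204) = 204
  Q: 0 + 1(204) = 204
Total out = 613 kmol/h; y_R = 205 / 613 = 0.3344.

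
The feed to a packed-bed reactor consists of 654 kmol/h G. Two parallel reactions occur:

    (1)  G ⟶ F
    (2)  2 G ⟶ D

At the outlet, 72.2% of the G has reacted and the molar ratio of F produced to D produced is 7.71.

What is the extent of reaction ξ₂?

ξ₂ = 48.6 kmol/h

Conversion of G: G consumed = 0.722 × 654 = 472.2 kmol/h = 1ξ₁ + 2ξ₂.
Selectivity: 1ξ₁ / (1ξ₂) = 7.71 → ξ₁ = 7.71 ξ₂.
Substitute: (1·7.71 + 2) ξ₂ = 472.2 → ξ₂ = 48.63 kmol/h, ξ₁ = 374.9 kmol/h.
Outlet amounts (n = n₀ + Σ ν·ξ):
  G: 654 − 1(374.9) − 2(48.63) = 181.8
  F: 0 + 1(374.9) = 374.9
  D: 0 + 1(48.63) = 48.63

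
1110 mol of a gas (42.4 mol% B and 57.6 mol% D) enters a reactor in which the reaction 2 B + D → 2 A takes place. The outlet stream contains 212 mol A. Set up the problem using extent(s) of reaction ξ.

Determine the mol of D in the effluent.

For A: n = n₀ + 2ξ → 212 = 0 + 2ξ, giving ξ = 106 mol.
Outlet amounts (n = n₀ + ν ξ):
  B: 470.6 − 2(106) = 258.6
  D: 639.4 − 1(106) = 533.4
  A: 0 + 2(106) = 212

533 mol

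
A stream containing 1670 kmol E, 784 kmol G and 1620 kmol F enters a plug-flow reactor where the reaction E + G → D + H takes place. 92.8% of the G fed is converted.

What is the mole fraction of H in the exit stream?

G reacted = 0.928 × 784 = 727.6 kmol; ν_G = −1, so ξ = 727.6/1 = 727.6 kmol.
Outlet amounts (n = n₀ + ν ξ):
  E: 1670 − 1(727.6) = 942.4
  G: 784 − 1(727.6) = 56.45
  D: 0 + 1(727.6) = 727.6
  H: 0 + 1(727.6) = 727.6
  F: 1620 (inert)
Total out = 4074 kmol; y_H = 727.6 / 4074 = 0.1786.

0.179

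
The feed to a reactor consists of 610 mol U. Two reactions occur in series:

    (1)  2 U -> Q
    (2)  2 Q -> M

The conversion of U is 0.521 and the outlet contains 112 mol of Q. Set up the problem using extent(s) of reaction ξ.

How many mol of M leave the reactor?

Conversion of U: U consumed = 2ξ₁ = 0.521 × 610 → ξ₁ = 158.9 mol.
Q balance: n_Q = 0 + 1ξ₁ − 2ξ₂ = 112 → ξ₂ = (1·158.9 − 112)/2 = 23.45 mol.
Outlet amounts (n = n₀ + Σ ν·ξ):
  U: 610 − 2(158.9) = 292.2
  Q: 0 + 1(158.9) − 2(23.45) = 112
  M: 0 + 1(23.45) = 23.45

23.5 mol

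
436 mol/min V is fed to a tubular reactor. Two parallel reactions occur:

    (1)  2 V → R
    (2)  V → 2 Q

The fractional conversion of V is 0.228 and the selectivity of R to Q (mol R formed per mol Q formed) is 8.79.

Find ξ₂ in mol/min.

Conversion of V: V consumed = 0.228 × 436 = 99.41 mol/min = 2ξ₁ + 1ξ₂.
Selectivity: 1ξ₁ / (2ξ₂) = 8.79 → ξ₁ = 17.58 ξ₂.
Substitute: (2·17.58 + 1) ξ₂ = 99.41 → ξ₂ = 2.749 mol/min, ξ₁ = 48.33 mol/min.
Outlet amounts (n = n₀ + Σ ν·ξ):
  V: 436 − 2(48.33) − 1(2.749) = 336.6
  R: 0 + 1(48.33) = 48.33
  Q: 0 + 2(2.749) = 5.498

ξ₂ = 2.75 mol/min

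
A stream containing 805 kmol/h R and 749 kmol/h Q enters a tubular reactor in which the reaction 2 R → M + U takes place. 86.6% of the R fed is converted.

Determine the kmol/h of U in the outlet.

349 kmol/h

R reacted = 0.866 × 805 = 697.1 kmol/h; ν_R = −2, so ξ = 697.1/2 = 348.6 kmol/h.
Outlet amounts (n = n₀ + ν ξ):
  R: 805 − 2(348.6) = 107.9
  M: 0 + 1(348.6) = 348.6
  U: 0 + 1(348.6) = 348.6
  Q: 749 (inert)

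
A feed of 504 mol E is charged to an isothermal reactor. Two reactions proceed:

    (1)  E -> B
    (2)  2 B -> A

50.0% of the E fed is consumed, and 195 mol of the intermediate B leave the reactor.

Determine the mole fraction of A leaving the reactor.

0.0599

Conversion of E: E consumed = 1ξ₁ = 0.5 × 504 → ξ₁ = 252 mol.
B balance: n_B = 0 + 1ξ₁ − 2ξ₂ = 195 → ξ₂ = (1·252 − 195)/2 = 28.5 mol.
Outlet amounts (n = n₀ + Σ ν·ξ):
  E: 504 − 1(252) = 252
  B: 0 + 1(252) − 2(28.5) = 195
  A: 0 + 1(28.5) = 28.5
Total out = 475.5 mol; y_A = 28.5 / 475.5 = 0.05994.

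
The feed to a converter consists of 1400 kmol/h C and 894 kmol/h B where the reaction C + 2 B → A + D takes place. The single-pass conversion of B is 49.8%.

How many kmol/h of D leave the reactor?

223 kmol/h

B reacted = 0.498 × 894 = 445.2 kmol/h; ν_B = −2, so ξ = 445.2/2 = 222.6 kmol/h.
Outlet amounts (n = n₀ + ν ξ):
  C: 1400 − 1(222.6) = 1177
  B: 894 − 2(222.6) = 448.8
  A: 0 + 1(222.6) = 222.6
  D: 0 + 1(222.6) = 222.6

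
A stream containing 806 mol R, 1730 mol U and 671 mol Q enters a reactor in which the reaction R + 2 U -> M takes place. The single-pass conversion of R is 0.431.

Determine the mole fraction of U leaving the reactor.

0.412

R reacted = 0.431 × 806 = 347.4 mol; ν_R = −1, so ξ = 347.4/1 = 347.4 mol.
Outlet amounts (n = n₀ + ν ξ):
  R: 806 − 1(347.4) = 458.6
  U: 1730 − 2(347.4) = 1035
  M: 0 + 1(347.4) = 347.4
  Q: 671 (inert)
Total out = 2512 mol; y_U = 1035 / 2512 = 0.4121.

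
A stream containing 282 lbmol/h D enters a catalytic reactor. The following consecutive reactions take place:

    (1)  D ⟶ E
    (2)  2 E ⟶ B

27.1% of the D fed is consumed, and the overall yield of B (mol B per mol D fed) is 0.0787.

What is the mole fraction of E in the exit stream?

Conversion of D: D consumed = 1ξ₁ = 0.271 × 282 → ξ₁ = 76.42 lbmol/h.
Yield of B: 1ξ₂ / 282 = 0.0787 → ξ₂ = 22.19 lbmol/h.
Outlet amounts (n = n₀ + Σ ν·ξ):
  D: 282 − 1(76.42) = 205.6
  E: 0 + 1(76.42) − 2(22.19) = 32.04
  B: 0 + 1(22.19) = 22.19
Total out = 259.8 lbmol/h; y_E = 32.04 / 259.8 = 0.1233.

0.123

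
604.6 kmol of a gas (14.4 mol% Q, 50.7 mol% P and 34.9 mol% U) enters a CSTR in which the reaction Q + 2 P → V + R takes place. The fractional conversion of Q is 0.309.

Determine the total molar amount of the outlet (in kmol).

Q reacted = 0.309 × 87.06 = 26.9 kmol; ν_Q = −1, so ξ = 26.9/1 = 26.9 kmol.
Outlet amounts (n = n₀ + ν ξ):
  Q: 87.06 − 1(26.9) = 60.16
  P: 306.5 − 2(26.9) = 252.7
  V: 0 + 1(26.9) = 26.9
  R: 0 + 1(26.9) = 26.9
  U: 211 (inert)
Total out = 60.16 + 252.7 + 26.9 + 26.9 + 211 = 577.7 kmol.

578 kmol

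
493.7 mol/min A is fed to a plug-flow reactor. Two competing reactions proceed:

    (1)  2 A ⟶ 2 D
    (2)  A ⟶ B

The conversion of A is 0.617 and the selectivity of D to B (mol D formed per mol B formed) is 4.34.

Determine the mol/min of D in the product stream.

248 mol/min

Conversion of A: A consumed = 0.617 × 493.7 = 304.6 mol/min = 2ξ₁ + 1ξ₂.
Selectivity: 2ξ₁ / (1ξ₂) = 4.34 → ξ₁ = 2.17 ξ₂.
Substitute: (2·2.17 + 1) ξ₂ = 304.6 → ξ₂ = 57.04 mol/min, ξ₁ = 123.8 mol/min.
Outlet amounts (n = n₀ + Σ ν·ξ):
  A: 493.7 − 2(123.8) − 1(57.04) = 189.1
  D: 0 + 2(123.8) = 247.6
  B: 0 + 1(57.04) = 57.04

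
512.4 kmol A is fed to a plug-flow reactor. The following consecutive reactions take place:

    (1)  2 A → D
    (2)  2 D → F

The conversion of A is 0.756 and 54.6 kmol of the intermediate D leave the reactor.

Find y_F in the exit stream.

0.279

Conversion of A: A consumed = 2ξ₁ = 0.756 × 512.4 → ξ₁ = 193.7 kmol.
D balance: n_D = 0 + 1ξ₁ − 2ξ₂ = 54.6 → ξ₂ = (1·193.7 − 54.6)/2 = 69.54 kmol.
Outlet amounts (n = n₀ + Σ ν·ξ):
  A: 512.4 − 2(193.7) = 125
  D: 0 + 1(193.7) − 2(69.54) = 54.6
  F: 0 + 1(69.54) = 69.54
Total out = 249.2 kmol; y_F = 69.54 / 249.2 = 0.2791.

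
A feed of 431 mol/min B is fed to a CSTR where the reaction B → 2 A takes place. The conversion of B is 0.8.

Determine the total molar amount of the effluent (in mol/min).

776 mol/min

B reacted = 0.8 × 431 = 344.8 mol/min; ν_B = −1, so ξ = 344.8/1 = 344.8 mol/min.
Outlet amounts (n = n₀ + ν ξ):
  B: 431 − 1(344.8) = 86.2
  A: 0 + 2(344.8) = 689.6
Total out = 86.2 + 689.6 = 775.8 mol/min.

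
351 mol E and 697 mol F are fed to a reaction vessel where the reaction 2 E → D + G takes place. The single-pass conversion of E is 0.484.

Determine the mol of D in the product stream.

84.9 mol

E reacted = 0.484 × 351 = 169.9 mol; ν_E = −2, so ξ = 169.9/2 = 84.94 mol.
Outlet amounts (n = n₀ + ν ξ):
  E: 351 − 2(84.94) = 181.1
  D: 0 + 1(84.94) = 84.94
  G: 0 + 1(84.94) = 84.94
  F: 697 (inert)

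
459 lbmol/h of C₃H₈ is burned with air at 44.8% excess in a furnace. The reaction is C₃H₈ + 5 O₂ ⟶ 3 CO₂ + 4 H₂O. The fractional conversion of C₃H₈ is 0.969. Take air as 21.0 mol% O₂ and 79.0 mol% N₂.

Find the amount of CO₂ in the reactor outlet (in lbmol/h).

Stoichiometric O₂ = 5 × 459 = 2295 lbmol/h; O₂ fed = 2295 × 1.448 = 3323 lbmol/h.
N₂ fed = 3323 × 79/21 = 12500 lbmol/h.
Fuel reacted = 0.969 × 459 → ξ = 444.8 lbmol/h.
Outlet (n = n₀ + ν ξ):
  C₃H₈: 459 − 1(444.8) = 14.23
  O₂: 3323 − 5(444.8) = 1099
  N₂: 12500 (inert)
  CO₂: 0 + 3(444.8) = 1334
  H₂O: 0 + 4(444.8) = 1779

1330 lbmol/h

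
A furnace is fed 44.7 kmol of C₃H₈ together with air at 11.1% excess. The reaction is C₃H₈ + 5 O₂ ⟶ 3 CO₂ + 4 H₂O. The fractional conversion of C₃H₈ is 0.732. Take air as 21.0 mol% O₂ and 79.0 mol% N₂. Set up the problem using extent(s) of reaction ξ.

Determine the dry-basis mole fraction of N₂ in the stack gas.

Stoichiometric O₂ = 5 × 44.7 = 223.5 kmol; O₂ fed = 223.5 × 1.111 = 248.3 kmol.
N₂ fed = 248.3 × 79/21 = 934.1 kmol.
Fuel reacted = 0.732 × 44.7 → ξ = 32.72 kmol.
Outlet (n = n₀ + ν ξ):
  C₃H₈: 44.7 − 1(32.72) = 11.98
  O₂: 248.3 − 5(32.72) = 84.71
  N₂: 934.1 (inert)
  CO₂: 0 + 3(32.72) = 98.16
  H₂O: 0 + 4(32.72) = 130.9
Dry total = 1129 kmol; y_N₂ (dry) = 934.1 / 1129 = 0.8274.

0.827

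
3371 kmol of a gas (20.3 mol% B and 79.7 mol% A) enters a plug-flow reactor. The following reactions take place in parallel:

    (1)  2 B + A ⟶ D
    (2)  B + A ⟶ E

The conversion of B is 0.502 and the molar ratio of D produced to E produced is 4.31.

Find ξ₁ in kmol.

Conversion of B: B consumed = 0.502 × 684.3 = 343.5 kmol = 2ξ₁ + 1ξ₂.
Selectivity: 1ξ₁ / (1ξ₂) = 4.31 → ξ₁ = 4.31 ξ₂.
Substitute: (2·4.31 + 1) ξ₂ = 343.5 → ξ₂ = 35.71 kmol, ξ₁ = 153.9 kmol.
Outlet amounts (n = n₀ + Σ ν·ξ):
  B: 684.3 − 2(153.9) − 1(35.71) = 340.8
  A: 2687 − 1(153.9) − 1(35.71) = 2497
  D: 0 + 1(153.9) = 153.9
  E: 0 + 1(35.71) = 35.71

ξ₁ = 154 kmol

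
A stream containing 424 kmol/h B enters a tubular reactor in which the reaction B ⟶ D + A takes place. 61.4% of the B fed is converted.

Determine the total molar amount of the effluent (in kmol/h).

B reacted = 0.614 × 424 = 260.3 kmol/h; ν_B = −1, so ξ = 260.3/1 = 260.3 kmol/h.
Outlet amounts (n = n₀ + ν ξ):
  B: 424 − 1(260.3) = 163.7
  D: 0 + 1(260.3) = 260.3
  A: 0 + 1(260.3) = 260.3
Total out = 163.7 + 260.3 + 260.3 = 684.3 kmol/h.

684 kmol/h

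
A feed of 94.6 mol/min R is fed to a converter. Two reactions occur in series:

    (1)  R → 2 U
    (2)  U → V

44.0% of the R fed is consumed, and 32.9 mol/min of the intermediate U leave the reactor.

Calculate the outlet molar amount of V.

Conversion of R: R consumed = 1ξ₁ = 0.44 × 94.6 → ξ₁ = 41.62 mol/min.
U balance: n_U = 0 + 2ξ₁ − 1ξ₂ = 32.9 → ξ₂ = (2·41.62 − 32.9)/1 = 50.35 mol/min.
Outlet amounts (n = n₀ + Σ ν·ξ):
  R: 94.6 − 1(41.62) = 52.98
  U: 0 + 2(41.62) − 1(50.35) = 32.9
  V: 0 + 1(50.35) = 50.35

50.3 mol/min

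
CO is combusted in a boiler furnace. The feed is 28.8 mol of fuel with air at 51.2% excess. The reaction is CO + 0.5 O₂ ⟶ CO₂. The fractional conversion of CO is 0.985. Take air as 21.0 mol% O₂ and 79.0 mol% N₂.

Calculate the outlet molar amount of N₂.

Stoichiometric O₂ = 0.5 × 28.8 = 14.4 mol; O₂ fed = 14.4 × 1.512 = 21.77 mol.
N₂ fed = 21.77 × 79/21 = 81.91 mol.
Fuel reacted = 0.985 × 28.8 → ξ = 28.37 mol.
Outlet (n = n₀ + ν ξ):
  CO: 28.8 − 1(28.37) = 0.432
  O₂: 21.77 − 0.5(28.37) = 7.589
  N₂: 81.91 (inert)
  CO₂: 0 + 1(28.37) = 28.37

81.9 mol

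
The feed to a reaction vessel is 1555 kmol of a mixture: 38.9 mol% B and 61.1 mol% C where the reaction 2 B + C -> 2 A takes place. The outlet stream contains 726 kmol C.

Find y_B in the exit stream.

0.118

For C: n = n₀ − 1ξ → 726 = 950.1 − 1ξ, giving ξ = 224.1 kmol.
Outlet amounts (n = n₀ + ν ξ):
  B: 604.9 − 2(224.1) = 156.7
  C: 950.1 − 1(224.1) = 726
  A: 0 + 2(224.1) = 448.2
Total out = 1331 kmol; y_B = 156.7 / 1331 = 0.1177.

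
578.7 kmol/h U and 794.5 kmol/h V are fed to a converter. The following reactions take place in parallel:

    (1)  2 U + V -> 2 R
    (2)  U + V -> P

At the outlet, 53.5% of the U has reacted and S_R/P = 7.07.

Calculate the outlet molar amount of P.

38.4 kmol/h

Conversion of U: U consumed = 0.535 × 578.7 = 309.6 kmol/h = 2ξ₁ + 1ξ₂.
Selectivity: 2ξ₁ / (1ξ₂) = 7.07 → ξ₁ = 3.535 ξ₂.
Substitute: (2·3.535 + 1) ξ₂ = 309.6 → ξ₂ = 38.36 kmol/h, ξ₁ = 135.6 kmol/h.
Outlet amounts (n = n₀ + Σ ν·ξ):
  U: 578.7 − 2(135.6) − 1(38.36) = 269.1
  V: 794.5 − 1(135.6) − 1(38.36) = 620.5
  R: 0 + 2(135.6) = 271.2
  P: 0 + 1(38.36) = 38.36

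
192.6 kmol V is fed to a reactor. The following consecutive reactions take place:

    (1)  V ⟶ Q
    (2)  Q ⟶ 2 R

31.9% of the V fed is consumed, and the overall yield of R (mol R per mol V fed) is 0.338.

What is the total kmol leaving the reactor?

Conversion of V: V consumed = 1ξ₁ = 0.319 × 192.6 → ξ₁ = 61.44 kmol.
Yield of R: 2ξ₂ / 192.6 = 0.338 → ξ₂ = 32.55 kmol.
Outlet amounts (n = n₀ + Σ ν·ξ):
  V: 192.6 − 1(61.44) = 131.2
  Q: 0 + 1(61.44) − 1(32.55) = 28.89
  R: 0 + 2(32.55) = 65.1
Total out = 131.2 + 28.89 + 65.1 = 225.1 kmol.

225 kmol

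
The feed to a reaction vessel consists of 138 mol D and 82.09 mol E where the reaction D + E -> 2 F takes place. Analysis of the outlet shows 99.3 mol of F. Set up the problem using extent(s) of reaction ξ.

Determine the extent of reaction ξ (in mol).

For F: n = n₀ + 2ξ → 99.3 = 0 + 2ξ, giving ξ = 49.65 mol.
Outlet amounts (n = n₀ + ν ξ):
  D: 138 − 1(49.65) = 88.35
  E: 82.09 − 1(49.65) = 32.44
  F: 0 + 2(49.65) = 99.3

ξ = 49.6 mol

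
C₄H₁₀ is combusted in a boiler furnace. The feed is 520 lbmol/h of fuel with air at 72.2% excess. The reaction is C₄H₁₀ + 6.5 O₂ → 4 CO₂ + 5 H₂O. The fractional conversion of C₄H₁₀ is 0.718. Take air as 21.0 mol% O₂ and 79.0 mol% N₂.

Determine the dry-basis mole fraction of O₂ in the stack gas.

Stoichiometric O₂ = 6.5 × 520 = 3380 lbmol/h; O₂ fed = 3380 × 1.722 = 5820 lbmol/h.
N₂ fed = 5820 × 79/21 = 21900 lbmol/h.
Fuel reacted = 0.718 × 520 → ξ = 373.4 lbmol/h.
Outlet (n = n₀ + ν ξ):
  C₄H₁₀: 520 − 1(373.4) = 146.6
  O₂: 5820 − 6.5(373.4) = 3394
  N₂: 21900 (inert)
  CO₂: 0 + 4(373.4) = 1493
  H₂O: 0 + 5(373.4) = 1867
Dry total = 26930 lbmol/h; y_O₂ (dry) = 3394 / 26930 = 0.126.

0.126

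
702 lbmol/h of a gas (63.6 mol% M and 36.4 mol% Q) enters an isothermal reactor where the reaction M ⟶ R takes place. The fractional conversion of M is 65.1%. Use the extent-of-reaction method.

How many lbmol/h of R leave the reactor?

291 lbmol/h

M reacted = 0.651 × 446.5 = 290.7 lbmol/h; ν_M = −1, so ξ = 290.7/1 = 290.7 lbmol/h.
Outlet amounts (n = n₀ + ν ξ):
  M: 446.5 − 1(290.7) = 155.8
  R: 0 + 1(290.7) = 290.7
  Q: 255.5 (inert)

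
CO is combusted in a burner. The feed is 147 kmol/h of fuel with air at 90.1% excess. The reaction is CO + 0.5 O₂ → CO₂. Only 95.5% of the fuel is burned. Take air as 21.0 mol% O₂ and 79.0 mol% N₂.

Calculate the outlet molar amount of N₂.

526 kmol/h

Stoichiometric O₂ = 0.5 × 147 = 73.5 kmol/h; O₂ fed = 73.5 × 1.901 = 139.7 kmol/h.
N₂ fed = 139.7 × 79/21 = 525.6 kmol/h.
Fuel reacted = 0.955 × 147 → ξ = 140.4 kmol/h.
Outlet (n = n₀ + ν ξ):
  CO: 147 − 1(140.4) = 6.615
  O₂: 139.7 − 0.5(140.4) = 69.53
  N₂: 525.6 (inert)
  CO₂: 0 + 1(140.4) = 140.4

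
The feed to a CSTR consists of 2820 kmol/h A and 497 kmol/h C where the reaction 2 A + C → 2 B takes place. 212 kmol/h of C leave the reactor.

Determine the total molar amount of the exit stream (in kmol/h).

For C: n = n₀ − 1ξ → 212 = 497 − 1ξ, giving ξ = 285 kmol/h.
Outlet amounts (n = n₀ + ν ξ):
  A: 2820 − 2(285) = 2250
  C: 497 − 1(285) = 212
  B: 0 + 2(285) = 570
Total out = 2250 + 212 + 570 = 3032 kmol/h.

3030 kmol/h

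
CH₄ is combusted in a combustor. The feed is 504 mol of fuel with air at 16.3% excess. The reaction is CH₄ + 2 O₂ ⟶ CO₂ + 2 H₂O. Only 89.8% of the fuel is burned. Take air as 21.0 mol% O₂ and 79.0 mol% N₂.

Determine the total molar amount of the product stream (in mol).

Stoichiometric O₂ = 2 × 504 = 1008 mol; O₂ fed = 1008 × 1.163 = 1172 mol.
N₂ fed = 1172 × 79/21 = 4410 mol.
Fuel reacted = 0.898 × 504 → ξ = 452.6 mol.
Outlet (n = n₀ + ν ξ):
  CH₄: 504 − 1(452.6) = 51.41
  O₂: 1172 − 2(452.6) = 267.1
  N₂: 4410 (inert)
  CO₂: 0 + 1(452.6) = 452.6
  H₂O: 0 + 2(452.6) = 905.2
Total out = 51.41 + 267.1 + 4410 + 452.6 + 905.2 = 6086 mol.

6090 mol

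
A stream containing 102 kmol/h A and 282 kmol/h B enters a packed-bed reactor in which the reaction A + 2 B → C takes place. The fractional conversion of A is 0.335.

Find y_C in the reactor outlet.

0.108

A reacted = 0.335 × 102 = 34.17 kmol/h; ν_A = −1, so ξ = 34.17/1 = 34.17 kmol/h.
Outlet amounts (n = n₀ + ν ξ):
  A: 102 − 1(34.17) = 67.83
  B: 282 − 2(34.17) = 213.7
  C: 0 + 1(34.17) = 34.17
Total out = 315.7 kmol/h; y_C = 34.17 / 315.7 = 0.1082.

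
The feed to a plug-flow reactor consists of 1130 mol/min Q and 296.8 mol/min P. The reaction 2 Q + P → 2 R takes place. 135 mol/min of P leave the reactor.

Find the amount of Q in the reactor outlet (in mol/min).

For P: n = n₀ − 1ξ → 135 = 296.8 − 1ξ, giving ξ = 161.8 mol/min.
Outlet amounts (n = n₀ + ν ξ):
  Q: 1130 − 2(161.8) = 806.4
  P: 296.8 − 1(161.8) = 135
  R: 0 + 2(161.8) = 323.6

806 mol/min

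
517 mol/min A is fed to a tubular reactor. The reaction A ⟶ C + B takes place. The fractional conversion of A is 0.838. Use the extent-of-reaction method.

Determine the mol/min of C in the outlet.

A reacted = 0.838 × 517 = 433.2 mol/min; ν_A = −1, so ξ = 433.2/1 = 433.2 mol/min.
Outlet amounts (n = n₀ + ν ξ):
  A: 517 − 1(433.2) = 83.75
  C: 0 + 1(433.2) = 433.2
  B: 0 + 1(433.2) = 433.2

433 mol/min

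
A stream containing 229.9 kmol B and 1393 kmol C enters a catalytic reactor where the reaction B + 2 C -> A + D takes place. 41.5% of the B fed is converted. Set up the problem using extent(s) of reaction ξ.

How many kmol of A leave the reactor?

B reacted = 0.415 × 229.9 = 95.41 kmol; ν_B = −1, so ξ = 95.41/1 = 95.41 kmol.
Outlet amounts (n = n₀ + ν ξ):
  B: 229.9 − 1(95.41) = 134.5
  C: 1393 − 2(95.41) = 1202
  A: 0 + 1(95.41) = 95.41
  D: 0 + 1(95.41) = 95.41

95.4 kmol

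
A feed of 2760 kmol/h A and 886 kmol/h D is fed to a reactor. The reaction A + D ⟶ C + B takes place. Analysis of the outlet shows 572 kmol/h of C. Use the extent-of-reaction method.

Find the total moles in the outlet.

3650 kmol/h

For C: n = n₀ + 1ξ → 572 = 0 + 1ξ, giving ξ = 572 kmol/h.
Outlet amounts (n = n₀ + ν ξ):
  A: 2760 − 1(572) = 2188
  D: 886 − 1(572) = 314
  C: 0 + 1(572) = 572
  B: 0 + 1(572) = 572
Total out = 2188 + 314 + 572 + 572 = 3646 kmol/h.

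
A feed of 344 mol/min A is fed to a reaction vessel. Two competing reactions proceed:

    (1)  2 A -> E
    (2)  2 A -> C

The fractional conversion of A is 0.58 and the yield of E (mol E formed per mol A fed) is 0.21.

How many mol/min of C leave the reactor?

27.5 mol/min

Yield of E: 1ξ₁ / 344 = 0.21 → ξ₁ = 72.24 mol/min.
Conversion of A: 2ξ₁ + 2ξ₂ = 0.58 × 344 = 199.5 → ξ₂ = 27.52 mol/min.
Outlet amounts (n = n₀ + Σ ν·ξ):
  A: 344 − 2(72.24) − 2(27.52) = 144.5
  E: 0 + 1(72.24) = 72.24
  C: 0 + 1(27.52) = 27.52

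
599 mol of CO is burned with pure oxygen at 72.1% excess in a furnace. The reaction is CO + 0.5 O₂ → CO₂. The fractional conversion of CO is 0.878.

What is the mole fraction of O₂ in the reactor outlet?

0.297

Stoichiometric O₂ = 0.5 × 599 = 299.5 mol; O₂ fed = 299.5 × 1.721 = 515.4 mol.
Fuel reacted = 0.878 × 599 → ξ = 525.9 mol.
Outlet (n = n₀ + ν ξ):
  CO: 599 − 1(525.9) = 73.08
  O₂: 515.4 − 0.5(525.9) = 252.5
  CO₂: 0 + 1(525.9) = 525.9
Total out = 851.5 mol; y_O₂ = 252.5 / 851.5 = 0.2965.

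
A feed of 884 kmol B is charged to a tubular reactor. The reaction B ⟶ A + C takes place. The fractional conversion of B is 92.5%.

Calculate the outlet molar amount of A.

818 kmol

B reacted = 0.925 × 884 = 817.7 kmol; ν_B = −1, so ξ = 817.7/1 = 817.7 kmol.
Outlet amounts (n = n₀ + ν ξ):
  B: 884 − 1(817.7) = 66.3
  A: 0 + 1(817.7) = 817.7
  C: 0 + 1(817.7) = 817.7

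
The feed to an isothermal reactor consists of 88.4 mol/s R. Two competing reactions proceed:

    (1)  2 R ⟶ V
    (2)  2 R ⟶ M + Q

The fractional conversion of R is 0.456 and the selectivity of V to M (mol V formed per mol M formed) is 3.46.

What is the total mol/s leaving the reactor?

72.8 mol/s

Conversion of R: R consumed = 0.456 × 88.4 = 40.31 mol/s = 2ξ₁ + 2ξ₂.
Selectivity: 1ξ₁ / (1ξ₂) = 3.46 → ξ₁ = 3.46 ξ₂.
Substitute: (2·3.46 + 2) ξ₂ = 40.31 → ξ₂ = 4.519 mol/s, ξ₁ = 15.64 mol/s.
Outlet amounts (n = n₀ + Σ ν·ξ):
  R: 88.4 − 2(15.64) − 2(4.519) = 48.09
  V: 0 + 1(15.64) = 15.64
  M: 0 + 1(4.519) = 4.519
  Q: 0 + 1(4.519) = 4.519
Total out = 48.09 + 15.64 + 4.519 + 4.519 = 72.76 mol/s.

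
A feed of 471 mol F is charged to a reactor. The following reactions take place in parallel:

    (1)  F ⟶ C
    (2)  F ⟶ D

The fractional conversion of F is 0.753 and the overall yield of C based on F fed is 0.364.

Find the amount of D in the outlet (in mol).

183 mol

Yield of C: 1ξ₁ / 471 = 0.364 → ξ₁ = 171.4 mol.
Conversion of F: 1ξ₁ + 1ξ₂ = 0.753 × 471 = 354.7 → ξ₂ = 183.2 mol.
Outlet amounts (n = n₀ + Σ ν·ξ):
  F: 471 − 1(171.4) − 1(183.2) = 116.3
  C: 0 + 1(171.4) = 171.4
  D: 0 + 1(183.2) = 183.2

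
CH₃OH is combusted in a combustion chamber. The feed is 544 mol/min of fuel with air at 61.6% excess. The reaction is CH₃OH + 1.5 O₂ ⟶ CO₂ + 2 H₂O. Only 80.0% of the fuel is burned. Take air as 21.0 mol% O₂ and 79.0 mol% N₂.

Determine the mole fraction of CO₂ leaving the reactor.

Stoichiometric O₂ = 1.5 × 544 = 816 mol/min; O₂ fed = 816 × 1.616 = 1319 mol/min.
N₂ fed = 1319 × 79/21 = 4961 mol/min.
Fuel reacted = 0.8 × 544 → ξ = 435.2 mol/min.
Outlet (n = n₀ + ν ξ):
  CH₃OH: 544 − 1(435.2) = 108.8
  O₂: 1319 − 1.5(435.2) = 665.9
  N₂: 4961 (inert)
  CO₂: 0 + 1(435.2) = 435.2
  H₂O: 0 + 2(435.2) = 870.4
Total out = 7041 mol/min; y_CO₂ = 435.2 / 7041 = 0.06181.

0.0618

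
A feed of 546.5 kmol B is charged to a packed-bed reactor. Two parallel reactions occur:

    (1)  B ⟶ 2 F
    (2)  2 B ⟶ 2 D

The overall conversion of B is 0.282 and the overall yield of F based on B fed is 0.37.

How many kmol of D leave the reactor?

Yield of F: 2ξ₁ / 546.5 = 0.37 → ξ₁ = 101.1 kmol.
Conversion of B: 1ξ₁ + 2ξ₂ = 0.282 × 546.5 = 154.1 → ξ₂ = 26.51 kmol.
Outlet amounts (n = n₀ + Σ ν·ξ):
  B: 546.5 − 1(101.1) − 2(26.51) = 392.4
  F: 0 + 2(101.1) = 202.2
  D: 0 + 2(26.51) = 53.01

53 kmol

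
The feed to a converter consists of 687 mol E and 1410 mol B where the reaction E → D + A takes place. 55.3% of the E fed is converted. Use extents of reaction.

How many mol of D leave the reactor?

380 mol

E reacted = 0.553 × 687 = 379.9 mol; ν_E = −1, so ξ = 379.9/1 = 379.9 mol.
Outlet amounts (n = n₀ + ν ξ):
  E: 687 − 1(379.9) = 307.1
  D: 0 + 1(379.9) = 379.9
  A: 0 + 1(379.9) = 379.9
  B: 1410 (inert)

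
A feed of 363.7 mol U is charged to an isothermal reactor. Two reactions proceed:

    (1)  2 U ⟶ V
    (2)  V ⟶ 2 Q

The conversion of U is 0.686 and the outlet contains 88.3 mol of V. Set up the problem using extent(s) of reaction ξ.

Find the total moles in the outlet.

275 mol

Conversion of U: U consumed = 2ξ₁ = 0.686 × 363.7 → ξ₁ = 124.7 mol.
V balance: n_V = 0 + 1ξ₁ − 1ξ₂ = 88.3 → ξ₂ = (1·124.7 − 88.3)/1 = 36.45 mol.
Outlet amounts (n = n₀ + Σ ν·ξ):
  U: 363.7 − 2(124.7) = 114.2
  V: 0 + 1(124.7) − 1(36.45) = 88.3
  Q: 0 + 2(36.45) = 72.9
Total out = 114.2 + 88.3 + 72.9 = 275.4 mol.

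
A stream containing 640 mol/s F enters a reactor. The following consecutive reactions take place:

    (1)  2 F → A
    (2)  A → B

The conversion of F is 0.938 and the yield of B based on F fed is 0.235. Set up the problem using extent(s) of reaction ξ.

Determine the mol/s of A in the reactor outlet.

Conversion of F: F consumed = 2ξ₁ = 0.938 × 640 → ξ₁ = 300.2 mol/s.
Yield of B: 1ξ₂ / 640 = 0.235 → ξ₂ = 150.4 mol/s.
Outlet amounts (n = n₀ + Σ ν·ξ):
  F: 640 − 2(300.2) = 39.68
  A: 0 + 1(300.2) − 1(150.4) = 149.8
  B: 0 + 1(150.4) = 150.4

150 mol/s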